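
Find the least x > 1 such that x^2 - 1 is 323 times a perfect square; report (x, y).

First expand sqrt(323) as a continued fraction. With x_i = (sqrt(323) + m_i)/d_i and (m_0, d_0) = (0, 1): a_0 = floor(sqrt(323)) = 17, since 17^2 = 289 <= 323 < 324 = 18^2.
Iterate m_{i+1} = d_i*a_i - m_i, d_{i+1} = (323 - m_{i+1}^2)/d_i, a_{i+1} = floor((a_0 + m_{i+1})/d_{i+1}):
  m_1 = 1*17 - 0 = 17, d_1 = (323 - 17^2)/1 = 34/1 = 34, a_1 = floor((17 + 17)/34) = 1.
  m_2 = 34*1 - 17 = 17, d_2 = (323 - 17^2)/34 = 34/34 = 1, a_2 = floor((17 + 17)/1) = 34.
  m_3 = 1*34 - 17 = 17, d_3 = (323 - 17^2)/1 = 34/1 = 34: (m_3, d_3) = (m_1, d_1) = (17, 34), so from here the quotients repeat a_1, a_2; the period length is 2.
So sqrt(323) = [17; (1, 34)] with period length k = 2.
k is even, so the fundamental solution of x^2 - 323y^2 = 1 is (p_{k-1}, q_{k-1}) = (p_1, q_1); compute convergents through index 1.
Convergents (p_i = a_i*p_{i-1} + p_{i-2}, q_i = a_i*q_{i-1} + q_{i-2} with p_{-2}=0, p_{-1}=1, q_{-2}=1, q_{-1}=0):
  i=0: a_0=17, p_0 = 17*1 + 0 = 17, q_0 = 17*0 + 1 = 1.
  i=1: a_1=1, p_1 = 1*17 + 1 = 18, q_1 = 1*1 + 0 = 1.
Check: 18^2 - 323*1^2 = 324 - 323 = 1, so (x, y) = (18, 1) solves the equation, and by the theorem it is the least positive solution.

(x, y) = (18, 1)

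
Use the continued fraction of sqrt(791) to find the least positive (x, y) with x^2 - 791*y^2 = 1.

(x, y) = (225, 8)

First expand sqrt(791) as a continued fraction. With x_i = (sqrt(791) + m_i)/d_i and (m_0, d_0) = (0, 1): a_0 = floor(sqrt(791)) = 28, since 28^2 = 784 <= 791 < 841 = 29^2.
Iterate m_{i+1} = d_i*a_i - m_i, d_{i+1} = (791 - m_{i+1}^2)/d_i, a_{i+1} = floor((a_0 + m_{i+1})/d_{i+1}):
  m_1 = 1*28 - 0 = 28, d_1 = (791 - 28^2)/1 = 7/1 = 7, a_1 = floor((28 + 28)/7) = 8.
  m_2 = 7*8 - 28 = 28, d_2 = (791 - 28^2)/7 = 7/7 = 1, a_2 = floor((28 + 28)/1) = 56.
  m_3 = 1*56 - 28 = 28, d_3 = (791 - 28^2)/1 = 7/1 = 7: (m_3, d_3) = (m_1, d_1) = (28, 7), so from here the quotients repeat a_1, a_2; the period length is 2.
So sqrt(791) = [28; (8, 56)] with period length k = 2.
k is even, so the fundamental solution of x^2 - 791y^2 = 1 is (p_{k-1}, q_{k-1}) = (p_1, q_1); compute convergents through index 1.
Convergents (p_i = a_i*p_{i-1} + p_{i-2}, q_i = a_i*q_{i-1} + q_{i-2} with p_{-2}=0, p_{-1}=1, q_{-2}=1, q_{-1}=0):
  i=0: a_0=28, p_0 = 28*1 + 0 = 28, q_0 = 28*0 + 1 = 1.
  i=1: a_1=8, p_1 = 8*28 + 1 = 225, q_1 = 8*1 + 0 = 8.
Check: 225^2 - 791*8^2 = 50625 - 50624 = 1, so (x, y) = (225, 8) solves the equation, and by the theorem it is the least positive solution.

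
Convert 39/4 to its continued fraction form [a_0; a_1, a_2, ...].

Run the Euclidean algorithm on 39 and 4; the successive quotients are the partial quotients a_0, a_1, ... (each step inverts the fractional part left over by the previous one):
  39 = 9*4 + 3, so a_0 = 9.
  4 = 1*3 + 1, so a_1 = 1.
  3 = 3*1 + 0, so a_2 = 3.
The remainder reaches 0 after 3 divisions, so the expansion has 3 partial quotients, read off in order.

[9; 1, 3]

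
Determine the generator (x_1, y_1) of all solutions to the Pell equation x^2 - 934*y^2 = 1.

First expand sqrt(934) as a continued fraction. With x_i = (sqrt(934) + m_i)/d_i and (m_0, d_0) = (0, 1): a_0 = floor(sqrt(934)) = 30, since 30^2 = 900 <= 934 < 961 = 31^2.
Iterate m_{i+1} = d_i*a_i - m_i, d_{i+1} = (934 - m_{i+1}^2)/d_i, a_{i+1} = floor((a_0 + m_{i+1})/d_{i+1}):
  m_1 = 1*30 - 0 = 30, d_1 = (934 - 30^2)/1 = 34/1 = 34, a_1 = floor((30 + 30)/34) = 1.
  m_2 = 34*1 - 30 = 4, d_2 = (934 - 4^2)/34 = 918/34 = 27, a_2 = floor((30 + 4)/27) = 1.
  m_3 = 27*1 - 4 = 23, d_3 = (934 - 23^2)/27 = 405/27 = 15, a_3 = floor((30 + 23)/15) = 3.
  m_4 = 15*3 - 23 = 22, d_4 = (934 - 22^2)/15 = 450/15 = 30, a_4 = floor((30 + 22)/30) = 1.
  m_5 = 30*1 - 22 = 8, d_5 = (934 - 8^2)/30 = 870/30 = 29, a_5 = floor((30 + 8)/29) = 1.
  m_6 = 29*1 - 8 = 21, d_6 = (934 - 21^2)/29 = 493/29 = 17, a_6 = floor((30 + 21)/17) = 3.
  m_7 = 17*3 - 21 = 30, d_7 = (934 - 30^2)/17 = 34/17 = 2, a_7 = floor((30 + 30)/2) = 30.
  m_8 = 2*30 - 30 = 30, d_8 = (934 - 30^2)/2 = 34/2 = 17, a_8 = floor((30 + 30)/17) = 3.
  m_9 = 17*3 - 30 = 21, d_9 = (934 - 21^2)/17 = 493/17 = 29, a_9 = floor((30 + 21)/29) = 1.
  m_10 = 29*1 - 21 = 8, d_10 = (934 - 8^2)/29 = 870/29 = 30, a_10 = floor((30 + 8)/30) = 1.
  m_11 = 30*1 - 8 = 22, d_11 = (934 - 22^2)/30 = 450/30 = 15, a_11 = floor((30 + 22)/15) = 3.
  m_12 = 15*3 - 22 = 23, d_12 = (934 - 23^2)/15 = 405/15 = 27, a_12 = floor((30 + 23)/27) = 1.
  m_13 = 27*1 - 23 = 4, d_13 = (934 - 4^2)/27 = 918/27 = 34, a_13 = floor((30 + 4)/34) = 1.
  m_14 = 34*1 - 4 = 30, d_14 = (934 - 30^2)/34 = 34/34 = 1, a_14 = floor((30 + 30)/1) = 60.
  m_15 = 1*60 - 30 = 30, d_15 = (934 - 30^2)/1 = 34/1 = 34: (m_15, d_15) = (m_1, d_1) = (30, 34), so from here the quotients repeat a_1, ..., a_14; the period length is 14.
So sqrt(934) = [30; (1, 1, 3, 1, 1, 3, 30, 3, 1, 1, 3, 1, 1, 60)] with period length k = 14.
k is even, so the fundamental solution of x^2 - 934y^2 = 1 is (p_{k-1}, q_{k-1}) = (p_13, q_13); compute convergents through index 13.
Convergents (p_i = a_i*p_{i-1} + p_{i-2}, q_i = a_i*q_{i-1} + q_{i-2} with p_{-2}=0, p_{-1}=1, q_{-2}=1, q_{-1}=0):
  i=0: a_0=30, p_0 = 30*1 + 0 = 30, q_0 = 30*0 + 1 = 1.
  i=1: a_1=1, p_1 = 1*30 + 1 = 31, q_1 = 1*1 + 0 = 1.
  i=2: a_2=1, p_2 = 1*31 + 30 = 61, q_2 = 1*1 + 1 = 2.
  i=3: a_3=3, p_3 = 3*61 + 31 = 214, q_3 = 3*2 + 1 = 7.
  i=4: a_4=1, p_4 = 1*214 + 61 = 275, q_4 = 1*7 + 2 = 9.
  i=5: a_5=1, p_5 = 1*275 + 214 = 489, q_5 = 1*9 + 7 = 16.
  i=6: a_6=3, p_6 = 3*489 + 275 = 1742, q_6 = 3*16 + 9 = 57.
  i=7: a_7=30, p_7 = 30*1742 + 489 = 52749, q_7 = 30*57 + 16 = 1726.
  i=8: a_8=3, p_8 = 3*52749 + 1742 = 159989, q_8 = 3*1726 + 57 = 5235.
  i=9: a_9=1, p_9 = 1*159989 + 52749 = 212738, q_9 = 1*5235 + 1726 = 6961.
  i=10: a_10=1, p_10 = 1*212738 + 159989 = 372727, q_10 = 1*6961 + 5235 = 12196.
  i=11: a_11=3, p_11 = 3*372727 + 212738 = 1330919, q_11 = 3*12196 + 6961 = 43549.
  i=12: a_12=1, p_12 = 1*1330919 + 372727 = 1703646, q_12 = 1*43549 + 12196 = 55745.
  i=13: a_13=1, p_13 = 1*1703646 + 1330919 = 3034565, q_13 = 1*55745 + 43549 = 99294.
Check: 3034565^2 - 934*99294^2 = 9208584739225 - 9208584739224 = 1, so (x, y) = (3034565, 99294) solves the equation, and by the theorem it is the least positive solution.

(x, y) = (3034565, 99294)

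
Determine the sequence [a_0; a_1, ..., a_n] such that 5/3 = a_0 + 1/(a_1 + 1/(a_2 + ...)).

[1; 1, 2]

Run the Euclidean algorithm on 5 and 3; the successive quotients are the partial quotients a_0, a_1, ... (each step inverts the fractional part left over by the previous one):
  5 = 1*3 + 2, so a_0 = 1.
  3 = 1*2 + 1, so a_1 = 1.
  2 = 2*1 + 0, so a_2 = 2.
The remainder reaches 0 after 3 divisions, so the expansion has 3 partial quotients, read off in order.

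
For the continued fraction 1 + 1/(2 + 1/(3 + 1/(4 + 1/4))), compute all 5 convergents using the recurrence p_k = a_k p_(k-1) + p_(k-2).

Using the convergent recurrence p_i = a_i*p_{i-1} + p_{i-2}, q_i = a_i*q_{i-1} + q_{i-2} with p_{-2}=0, p_{-1}=1, q_{-2}=1, q_{-1}=0:
  i=0: a_0=1, p_0 = 1*1 + 0 = 1, q_0 = 1*0 + 1 = 1.
  i=1: a_1=2, p_1 = 2*1 + 1 = 3, q_1 = 2*1 + 0 = 2.
  i=2: a_2=3, p_2 = 3*3 + 1 = 10, q_2 = 3*2 + 1 = 7.
  i=3: a_3=4, p_3 = 4*10 + 3 = 43, q_3 = 4*7 + 2 = 30.
  i=4: a_4=4, p_4 = 4*43 + 10 = 182, q_4 = 4*30 + 7 = 127.

1/1, 3/2, 10/7, 43/30, 182/127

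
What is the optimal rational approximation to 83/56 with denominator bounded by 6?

3/2

Expand x = 83/56 as a continued fraction with the Euclidean algorithm:
  83 = 1*56 + 27, so a_0 = 1.
  56 = 2*27 + 2, so a_1 = 2.
  27 = 13*2 + 1, so a_2 = 13.
  2 = 2*1 + 0, so a_3 = 2.
so x = [1; 2, 13, 2].
Convergents (p_i = a_i*p_{i-1} + p_{i-2}, q_i = a_i*q_{i-1} + q_{i-2} with p_{-2}=0, p_{-1}=1, q_{-2}=1, q_{-1}=0), until the denominator exceeds 6:
  i=0: a_0=1, p_0 = 1*1 + 0 = 1, q_0 = 1*0 + 1 = 1.
  i=1: a_1=2, p_1 = 2*1 + 1 = 3, q_1 = 2*1 + 0 = 2.
  i=2: a_2=13, p_2 = 13*3 + 1 = 40, q_2 = 13*2 + 1 = 27.
q_2 = 27 > 6, so the last convergent with denominator <= 6 is p_1/q_1 = 3/2.
The closest fraction with denominator <= 6 is either p_1/q_1 or the intermediate fraction (k*p_1 + p_0)/(k*q_1 + q_0) with the largest k >= 1 whose denominator stays <= 6; these approach x as k grows, and every other convergent or intermediate fraction in range is farther away.
Largest k: floor((6 - q_0)/q_1) = floor((6 - 1)/2) = 2.
That gives (2*3 + 1)/(2*2 + 1) = 7/5.
Compare the errors: |x - 3/2| = |83*2 - 3*56|/(56*2) = 2/112, and |x - 7/5| = |83*5 - 7*56|/(56*5) = 23/280.
Cross-multiplying, 2*280 = 560 < 2576 = 23*112, so 2/112 is smaller: the convergent 3/2 is closer to x than 7/5.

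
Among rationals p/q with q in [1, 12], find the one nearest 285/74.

27/7

Expand x = 285/74 as a continued fraction with the Euclidean algorithm:
  285 = 3*74 + 63, so a_0 = 3.
  74 = 1*63 + 11, so a_1 = 1.
  63 = 5*11 + 8, so a_2 = 5.
  11 = 1*8 + 3, so a_3 = 1.
  8 = 2*3 + 2, so a_4 = 2.
  3 = 1*2 + 1, so a_5 = 1.
  2 = 2*1 + 0, so a_6 = 2.
so x = [3; 1, 5, 1, 2, 1, 2].
Convergents (p_i = a_i*p_{i-1} + p_{i-2}, q_i = a_i*q_{i-1} + q_{i-2} with p_{-2}=0, p_{-1}=1, q_{-2}=1, q_{-1}=0), until the denominator exceeds 12:
  i=0: a_0=3, p_0 = 3*1 + 0 = 3, q_0 = 3*0 + 1 = 1.
  i=1: a_1=1, p_1 = 1*3 + 1 = 4, q_1 = 1*1 + 0 = 1.
  i=2: a_2=5, p_2 = 5*4 + 3 = 23, q_2 = 5*1 + 1 = 6.
  i=3: a_3=1, p_3 = 1*23 + 4 = 27, q_3 = 1*6 + 1 = 7.
  i=4: a_4=2, p_4 = 2*27 + 23 = 77, q_4 = 2*7 + 6 = 20.
q_4 = 20 > 12, so the last convergent with denominator <= 12 is p_3/q_3 = 27/7.
The closest fraction with denominator <= 12 is either p_3/q_3 or the intermediate fraction (k*p_3 + p_2)/(k*q_3 + q_2) with the largest k >= 1 whose denominator stays <= 12; these approach x as k grows, and every other convergent or intermediate fraction in range is farther away.
Largest k: floor((12 - q_2)/q_3) = floor((12 - 6)/7) = 0.
Since k = 0, no intermediate fraction beyond p_3/q_3 has denominator <= 12, so the convergent 27/7 is the closest (its error is |285*7 - 27*74|/(74*7) = 3/518).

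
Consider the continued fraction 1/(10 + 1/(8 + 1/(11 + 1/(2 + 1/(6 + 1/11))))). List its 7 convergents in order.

0/1, 1/10, 8/81, 89/901, 186/1883, 1205/12199, 13441/136072

Using the convergent recurrence p_i = a_i*p_{i-1} + p_{i-2}, q_i = a_i*q_{i-1} + q_{i-2} with p_{-2}=0, p_{-1}=1, q_{-2}=1, q_{-1}=0:
  i=0: a_0=0, p_0 = 0*1 + 0 = 0, q_0 = 0*0 + 1 = 1.
  i=1: a_1=10, p_1 = 10*0 + 1 = 1, q_1 = 10*1 + 0 = 10.
  i=2: a_2=8, p_2 = 8*1 + 0 = 8, q_2 = 8*10 + 1 = 81.
  i=3: a_3=11, p_3 = 11*8 + 1 = 89, q_3 = 11*81 + 10 = 901.
  i=4: a_4=2, p_4 = 2*89 + 8 = 186, q_4 = 2*901 + 81 = 1883.
  i=5: a_5=6, p_5 = 6*186 + 89 = 1205, q_5 = 6*1883 + 901 = 12199.
  i=6: a_6=11, p_6 = 11*1205 + 186 = 13441, q_6 = 11*12199 + 1883 = 136072.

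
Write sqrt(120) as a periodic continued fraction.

Write x_i = (sqrt(120) + m_i)/d_i with (m_0, d_0) = (0, 1). a_0 = floor(sqrt(120)) = 10, since 10^2 = 100 <= 120 < 121 = 11^2.
Iterate m_{i+1} = d_i*a_i - m_i, d_{i+1} = (120 - m_{i+1}^2)/d_i, a_{i+1} = floor((a_0 + m_{i+1})/d_{i+1}):
  m_1 = 1*10 - 0 = 10, d_1 = (120 - 10^2)/1 = 20/1 = 20, a_1 = floor((10 + 10)/20) = 1.
  m_2 = 20*1 - 10 = 10, d_2 = (120 - 10^2)/20 = 20/20 = 1, a_2 = floor((10 + 10)/1) = 20.
  m_3 = 1*20 - 10 = 10, d_3 = (120 - 10^2)/1 = 20/1 = 20: (m_3, d_3) = (m_1, d_1) = (10, 20), so from here the quotients repeat a_1, a_2; the period length is 2.
Hence the expansion of sqrt(120) is a_0 = 10 followed by the repeating block 1, 20 (period 2).

[10; (1, 20)]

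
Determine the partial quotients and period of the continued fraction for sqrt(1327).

[36; (2, 2, 1, 35, 1, 2, 2, 72)]

Write x_i = (sqrt(1327) + m_i)/d_i with (m_0, d_0) = (0, 1). a_0 = floor(sqrt(1327)) = 36, since 36^2 = 1296 <= 1327 < 1369 = 37^2.
Iterate m_{i+1} = d_i*a_i - m_i, d_{i+1} = (1327 - m_{i+1}^2)/d_i, a_{i+1} = floor((a_0 + m_{i+1})/d_{i+1}):
  m_1 = 1*36 - 0 = 36, d_1 = (1327 - 36^2)/1 = 31/1 = 31, a_1 = floor((36 + 36)/31) = 2.
  m_2 = 31*2 - 36 = 26, d_2 = (1327 - 26^2)/31 = 651/31 = 21, a_2 = floor((36 + 26)/21) = 2.
  m_3 = 21*2 - 26 = 16, d_3 = (1327 - 16^2)/21 = 1071/21 = 51, a_3 = floor((36 + 16)/51) = 1.
  m_4 = 51*1 - 16 = 35, d_4 = (1327 - 35^2)/51 = 102/51 = 2, a_4 = floor((36 + 35)/2) = 35.
  m_5 = 2*35 - 35 = 35, d_5 = (1327 - 35^2)/2 = 102/2 = 51, a_5 = floor((36 + 35)/51) = 1.
  m_6 = 51*1 - 35 = 16, d_6 = (1327 - 16^2)/51 = 1071/51 = 21, a_6 = floor((36 + 16)/21) = 2.
  m_7 = 21*2 - 16 = 26, d_7 = (1327 - 26^2)/21 = 651/21 = 31, a_7 = floor((36 + 26)/31) = 2.
  m_8 = 31*2 - 26 = 36, d_8 = (1327 - 36^2)/31 = 31/31 = 1, a_8 = floor((36 + 36)/1) = 72.
  m_9 = 1*72 - 36 = 36, d_9 = (1327 - 36^2)/1 = 31/1 = 31: (m_9, d_9) = (m_1, d_1) = (36, 31), so from here the quotients repeat a_1, ..., a_8; the period length is 8.
Hence the expansion of sqrt(1327) is a_0 = 36 followed by the repeating block 2, 2, 1, 35, 1, 2, 2, 72 (period 8).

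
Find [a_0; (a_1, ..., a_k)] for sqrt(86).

Write x_i = (sqrt(86) + m_i)/d_i with (m_0, d_0) = (0, 1). a_0 = floor(sqrt(86)) = 9, since 9^2 = 81 <= 86 < 100 = 10^2.
Iterate m_{i+1} = d_i*a_i - m_i, d_{i+1} = (86 - m_{i+1}^2)/d_i, a_{i+1} = floor((a_0 + m_{i+1})/d_{i+1}):
  m_1 = 1*9 - 0 = 9, d_1 = (86 - 9^2)/1 = 5/1 = 5, a_1 = floor((9 + 9)/5) = 3.
  m_2 = 5*3 - 9 = 6, d_2 = (86 - 6^2)/5 = 50/5 = 10, a_2 = floor((9 + 6)/10) = 1.
  m_3 = 10*1 - 6 = 4, d_3 = (86 - 4^2)/10 = 70/10 = 7, a_3 = floor((9 + 4)/7) = 1.
  m_4 = 7*1 - 4 = 3, d_4 = (86 - 3^2)/7 = 77/7 = 11, a_4 = floor((9 + 3)/11) = 1.
  m_5 = 11*1 - 3 = 8, d_5 = (86 - 8^2)/11 = 22/11 = 2, a_5 = floor((9 + 8)/2) = 8.
  m_6 = 2*8 - 8 = 8, d_6 = (86 - 8^2)/2 = 22/2 = 11, a_6 = floor((9 + 8)/11) = 1.
  m_7 = 11*1 - 8 = 3, d_7 = (86 - 3^2)/11 = 77/11 = 7, a_7 = floor((9 + 3)/7) = 1.
  m_8 = 7*1 - 3 = 4, d_8 = (86 - 4^2)/7 = 70/7 = 10, a_8 = floor((9 + 4)/10) = 1.
  m_9 = 10*1 - 4 = 6, d_9 = (86 - 6^2)/10 = 50/10 = 5, a_9 = floor((9 + 6)/5) = 3.
  m_10 = 5*3 - 6 = 9, d_10 = (86 - 9^2)/5 = 5/5 = 1, a_10 = floor((9 + 9)/1) = 18.
  m_11 = 1*18 - 9 = 9, d_11 = (86 - 9^2)/1 = 5/1 = 5: (m_11, d_11) = (m_1, d_1) = (9, 5), so from here the quotients repeat a_1, ..., a_10; the period length is 10.
Hence the expansion of sqrt(86) is a_0 = 9 followed by the repeating block 3, 1, 1, 1, 8, 1, 1, 1, 3, 18 (period 10).

[9; (3, 1, 1, 1, 8, 1, 1, 1, 3, 18)]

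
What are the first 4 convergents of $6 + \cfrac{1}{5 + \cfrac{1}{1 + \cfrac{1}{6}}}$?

Using the convergent recurrence p_i = a_i*p_{i-1} + p_{i-2}, q_i = a_i*q_{i-1} + q_{i-2} with p_{-2}=0, p_{-1}=1, q_{-2}=1, q_{-1}=0:
  i=0: a_0=6, p_0 = 6*1 + 0 = 6, q_0 = 6*0 + 1 = 1.
  i=1: a_1=5, p_1 = 5*6 + 1 = 31, q_1 = 5*1 + 0 = 5.
  i=2: a_2=1, p_2 = 1*31 + 6 = 37, q_2 = 1*5 + 1 = 6.
  i=3: a_3=6, p_3 = 6*37 + 31 = 253, q_3 = 6*6 + 5 = 41.

6/1, 31/5, 37/6, 253/41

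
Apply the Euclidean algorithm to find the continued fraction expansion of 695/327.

Run the Euclidean algorithm on 695 and 327; the successive quotients are the partial quotients a_0, a_1, ... (each step inverts the fractional part left over by the previous one):
  695 = 2*327 + 41, so a_0 = 2.
  327 = 7*41 + 40, so a_1 = 7.
  41 = 1*40 + 1, so a_2 = 1.
  40 = 40*1 + 0, so a_3 = 40.
The remainder reaches 0 after 4 divisions, so the expansion has 4 partial quotients, read off in order.

[2; 7, 1, 40]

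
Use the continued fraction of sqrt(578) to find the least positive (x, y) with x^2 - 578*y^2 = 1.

(x, y) = (577, 24)

First expand sqrt(578) as a continued fraction. With x_i = (sqrt(578) + m_i)/d_i and (m_0, d_0) = (0, 1): a_0 = floor(sqrt(578)) = 24, since 24^2 = 576 <= 578 < 625 = 25^2.
Iterate m_{i+1} = d_i*a_i - m_i, d_{i+1} = (578 - m_{i+1}^2)/d_i, a_{i+1} = floor((a_0 + m_{i+1})/d_{i+1}):
  m_1 = 1*24 - 0 = 24, d_1 = (578 - 24^2)/1 = 2/1 = 2, a_1 = floor((24 + 24)/2) = 24.
  m_2 = 2*24 - 24 = 24, d_2 = (578 - 24^2)/2 = 2/2 = 1, a_2 = floor((24 + 24)/1) = 48.
  m_3 = 1*48 - 24 = 24, d_3 = (578 - 24^2)/1 = 2/1 = 2: (m_3, d_3) = (m_1, d_1) = (24, 2), so from here the quotients repeat a_1, a_2; the period length is 2.
So sqrt(578) = [24; (24, 48)] with period length k = 2.
k is even, so the fundamental solution of x^2 - 578y^2 = 1 is (p_{k-1}, q_{k-1}) = (p_1, q_1); compute convergents through index 1.
Convergents (p_i = a_i*p_{i-1} + p_{i-2}, q_i = a_i*q_{i-1} + q_{i-2} with p_{-2}=0, p_{-1}=1, q_{-2}=1, q_{-1}=0):
  i=0: a_0=24, p_0 = 24*1 + 0 = 24, q_0 = 24*0 + 1 = 1.
  i=1: a_1=24, p_1 = 24*24 + 1 = 577, q_1 = 24*1 + 0 = 24.
Check: 577^2 - 578*24^2 = 332929 - 332928 = 1, so (x, y) = (577, 24) solves the equation, and by the theorem it is the least positive solution.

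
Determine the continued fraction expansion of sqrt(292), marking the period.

[17; (11, 2, 1, 3, 8, 3, 1, 2, 11, 34)]

Write x_i = (sqrt(292) + m_i)/d_i with (m_0, d_0) = (0, 1). a_0 = floor(sqrt(292)) = 17, since 17^2 = 289 <= 292 < 324 = 18^2.
Iterate m_{i+1} = d_i*a_i - m_i, d_{i+1} = (292 - m_{i+1}^2)/d_i, a_{i+1} = floor((a_0 + m_{i+1})/d_{i+1}):
  m_1 = 1*17 - 0 = 17, d_1 = (292 - 17^2)/1 = 3/1 = 3, a_1 = floor((17 + 17)/3) = 11.
  m_2 = 3*11 - 17 = 16, d_2 = (292 - 16^2)/3 = 36/3 = 12, a_2 = floor((17 + 16)/12) = 2.
  m_3 = 12*2 - 16 = 8, d_3 = (292 - 8^2)/12 = 228/12 = 19, a_3 = floor((17 + 8)/19) = 1.
  m_4 = 19*1 - 8 = 11, d_4 = (292 - 11^2)/19 = 171/19 = 9, a_4 = floor((17 + 11)/9) = 3.
  m_5 = 9*3 - 11 = 16, d_5 = (292 - 16^2)/9 = 36/9 = 4, a_5 = floor((17 + 16)/4) = 8.
  m_6 = 4*8 - 16 = 16, d_6 = (292 - 16^2)/4 = 36/4 = 9, a_6 = floor((17 + 16)/9) = 3.
  m_7 = 9*3 - 16 = 11, d_7 = (292 - 11^2)/9 = 171/9 = 19, a_7 = floor((17 + 11)/19) = 1.
  m_8 = 19*1 - 11 = 8, d_8 = (292 - 8^2)/19 = 228/19 = 12, a_8 = floor((17 + 8)/12) = 2.
  m_9 = 12*2 - 8 = 16, d_9 = (292 - 16^2)/12 = 36/12 = 3, a_9 = floor((17 + 16)/3) = 11.
  m_10 = 3*11 - 16 = 17, d_10 = (292 - 17^2)/3 = 3/3 = 1, a_10 = floor((17 + 17)/1) = 34.
  m_11 = 1*34 - 17 = 17, d_11 = (292 - 17^2)/1 = 3/1 = 3: (m_11, d_11) = (m_1, d_1) = (17, 3), so from here the quotients repeat a_1, ..., a_10; the period length is 10.
Hence the expansion of sqrt(292) is a_0 = 17 followed by the repeating block 11, 2, 1, 3, 8, 3, 1, 2, 11, 34 (period 10).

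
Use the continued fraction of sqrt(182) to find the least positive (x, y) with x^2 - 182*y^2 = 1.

(x, y) = (27, 2)

First expand sqrt(182) as a continued fraction. With x_i = (sqrt(182) + m_i)/d_i and (m_0, d_0) = (0, 1): a_0 = floor(sqrt(182)) = 13, since 13^2 = 169 <= 182 < 196 = 14^2.
Iterate m_{i+1} = d_i*a_i - m_i, d_{i+1} = (182 - m_{i+1}^2)/d_i, a_{i+1} = floor((a_0 + m_{i+1})/d_{i+1}):
  m_1 = 1*13 - 0 = 13, d_1 = (182 - 13^2)/1 = 13/1 = 13, a_1 = floor((13 + 13)/13) = 2.
  m_2 = 13*2 - 13 = 13, d_2 = (182 - 13^2)/13 = 13/13 = 1, a_2 = floor((13 + 13)/1) = 26.
  m_3 = 1*26 - 13 = 13, d_3 = (182 - 13^2)/1 = 13/1 = 13: (m_3, d_3) = (m_1, d_1) = (13, 13), so from here the quotients repeat a_1, a_2; the period length is 2.
So sqrt(182) = [13; (2, 26)] with period length k = 2.
k is even, so the fundamental solution of x^2 - 182y^2 = 1 is (p_{k-1}, q_{k-1}) = (p_1, q_1); compute convergents through index 1.
Convergents (p_i = a_i*p_{i-1} + p_{i-2}, q_i = a_i*q_{i-1} + q_{i-2} with p_{-2}=0, p_{-1}=1, q_{-2}=1, q_{-1}=0):
  i=0: a_0=13, p_0 = 13*1 + 0 = 13, q_0 = 13*0 + 1 = 1.
  i=1: a_1=2, p_1 = 2*13 + 1 = 27, q_1 = 2*1 + 0 = 2.
Check: 27^2 - 182*2^2 = 729 - 728 = 1, so (x, y) = (27, 2) solves the equation, and by the theorem it is the least positive solution.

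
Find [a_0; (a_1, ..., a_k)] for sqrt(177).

Write x_i = (sqrt(177) + m_i)/d_i with (m_0, d_0) = (0, 1). a_0 = floor(sqrt(177)) = 13, since 13^2 = 169 <= 177 < 196 = 14^2.
Iterate m_{i+1} = d_i*a_i - m_i, d_{i+1} = (177 - m_{i+1}^2)/d_i, a_{i+1} = floor((a_0 + m_{i+1})/d_{i+1}):
  m_1 = 1*13 - 0 = 13, d_1 = (177 - 13^2)/1 = 8/1 = 8, a_1 = floor((13 + 13)/8) = 3.
  m_2 = 8*3 - 13 = 11, d_2 = (177 - 11^2)/8 = 56/8 = 7, a_2 = floor((13 + 11)/7) = 3.
  m_3 = 7*3 - 11 = 10, d_3 = (177 - 10^2)/7 = 77/7 = 11, a_3 = floor((13 + 10)/11) = 2.
  m_4 = 11*2 - 10 = 12, d_4 = (177 - 12^2)/11 = 33/11 = 3, a_4 = floor((13 + 12)/3) = 8.
  m_5 = 3*8 - 12 = 12, d_5 = (177 - 12^2)/3 = 33/3 = 11, a_5 = floor((13 + 12)/11) = 2.
  m_6 = 11*2 - 12 = 10, d_6 = (177 - 10^2)/11 = 77/11 = 7, a_6 = floor((13 + 10)/7) = 3.
  m_7 = 7*3 - 10 = 11, d_7 = (177 - 11^2)/7 = 56/7 = 8, a_7 = floor((13 + 11)/8) = 3.
  m_8 = 8*3 - 11 = 13, d_8 = (177 - 13^2)/8 = 8/8 = 1, a_8 = floor((13 + 13)/1) = 26.
  m_9 = 1*26 - 13 = 13, d_9 = (177 - 13^2)/1 = 8/1 = 8: (m_9, d_9) = (m_1, d_1) = (13, 8), so from here the quotients repeat a_1, ..., a_8; the period length is 8.
Hence the expansion of sqrt(177) is a_0 = 13 followed by the repeating block 3, 3, 2, 8, 2, 3, 3, 26 (period 8).

[13; (3, 3, 2, 8, 2, 3, 3, 26)]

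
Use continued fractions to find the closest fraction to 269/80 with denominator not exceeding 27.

Expand x = 269/80 as a continued fraction with the Euclidean algorithm:
  269 = 3*80 + 29, so a_0 = 3.
  80 = 2*29 + 22, so a_1 = 2.
  29 = 1*22 + 7, so a_2 = 1.
  22 = 3*7 + 1, so a_3 = 3.
  7 = 7*1 + 0, so a_4 = 7.
so x = [3; 2, 1, 3, 7].
Convergents (p_i = a_i*p_{i-1} + p_{i-2}, q_i = a_i*q_{i-1} + q_{i-2} with p_{-2}=0, p_{-1}=1, q_{-2}=1, q_{-1}=0), until the denominator exceeds 27:
  i=0: a_0=3, p_0 = 3*1 + 0 = 3, q_0 = 3*0 + 1 = 1.
  i=1: a_1=2, p_1 = 2*3 + 1 = 7, q_1 = 2*1 + 0 = 2.
  i=2: a_2=1, p_2 = 1*7 + 3 = 10, q_2 = 1*2 + 1 = 3.
  i=3: a_3=3, p_3 = 3*10 + 7 = 37, q_3 = 3*3 + 2 = 11.
  i=4: a_4=7, p_4 = 7*37 + 10 = 269, q_4 = 7*11 + 3 = 80.
q_4 = 80 > 27, so the last convergent with denominator <= 27 is p_3/q_3 = 37/11.
The closest fraction with denominator <= 27 is either p_3/q_3 or the intermediate fraction (k*p_3 + p_2)/(k*q_3 + q_2) with the largest k >= 1 whose denominator stays <= 27; these approach x as k grows, and every other convergent or intermediate fraction in range is farther away.
Largest k: floor((27 - q_2)/q_3) = floor((27 - 3)/11) = 2.
That gives (2*37 + 10)/(2*11 + 3) = 84/25.
Compare the errors: |x - 37/11| = |269*11 - 37*80|/(80*11) = 1/880, and |x - 84/25| = |269*25 - 84*80|/(80*25) = 5/2000.
Cross-multiplying, 1*2000 = 2000 < 4400 = 5*880, so 1/880 is smaller: the convergent 37/11 is closer to x than 84/25.

37/11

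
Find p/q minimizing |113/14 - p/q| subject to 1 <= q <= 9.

Expand x = 113/14 as a continued fraction with the Euclidean algorithm:
  113 = 8*14 + 1, so a_0 = 8.
  14 = 14*1 + 0, so a_1 = 14.
so x = [8; 14].
Convergents (p_i = a_i*p_{i-1} + p_{i-2}, q_i = a_i*q_{i-1} + q_{i-2} with p_{-2}=0, p_{-1}=1, q_{-2}=1, q_{-1}=0), until the denominator exceeds 9:
  i=0: a_0=8, p_0 = 8*1 + 0 = 8, q_0 = 8*0 + 1 = 1.
  i=1: a_1=14, p_1 = 14*8 + 1 = 113, q_1 = 14*1 + 0 = 14.
q_1 = 14 > 9, so the last convergent with denominator <= 9 is p_0/q_0 = 8/1.
The closest fraction with denominator <= 9 is either p_0/q_0 or the intermediate fraction (k*p_0 + p_{-1})/(k*q_0 + q_{-1}) with the largest k >= 1 whose denominator stays <= 9; these approach x as k grows, and every other convergent or intermediate fraction in range is farther away.
Largest k: floor((9 - q_{-1})/q_0) = floor((9 - 0)/1) = 9 (using the seeds p_{-1} = 1, q_{-1} = 0).
That gives (9*8 + 1)/(9*1 + 0) = 73/9.
Compare the errors: |x - 8/1| = |113*1 - 8*14|/(14*1) = 1/14, and |x - 73/9| = |113*9 - 73*14|/(14*9) = 5/126.
Cross-multiplying, 5*14 = 70 < 126 = 1*126, so 5/126 is smaller: the intermediate fraction 73/9 is closer to x than 8/1.

73/9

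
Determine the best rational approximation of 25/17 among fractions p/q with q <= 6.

Expand x = 25/17 as a continued fraction with the Euclidean algorithm:
  25 = 1*17 + 8, so a_0 = 1.
  17 = 2*8 + 1, so a_1 = 2.
  8 = 8*1 + 0, so a_2 = 8.
so x = [1; 2, 8].
Convergents (p_i = a_i*p_{i-1} + p_{i-2}, q_i = a_i*q_{i-1} + q_{i-2} with p_{-2}=0, p_{-1}=1, q_{-2}=1, q_{-1}=0), until the denominator exceeds 6:
  i=0: a_0=1, p_0 = 1*1 + 0 = 1, q_0 = 1*0 + 1 = 1.
  i=1: a_1=2, p_1 = 2*1 + 1 = 3, q_1 = 2*1 + 0 = 2.
  i=2: a_2=8, p_2 = 8*3 + 1 = 25, q_2 = 8*2 + 1 = 17.
q_2 = 17 > 6, so the last convergent with denominator <= 6 is p_1/q_1 = 3/2.
The closest fraction with denominator <= 6 is either p_1/q_1 or the intermediate fraction (k*p_1 + p_0)/(k*q_1 + q_0) with the largest k >= 1 whose denominator stays <= 6; these approach x as k grows, and every other convergent or intermediate fraction in range is farther away.
Largest k: floor((6 - q_0)/q_1) = floor((6 - 1)/2) = 2.
That gives (2*3 + 1)/(2*2 + 1) = 7/5.
Compare the errors: |x - 3/2| = |25*2 - 3*17|/(17*2) = 1/34, and |x - 7/5| = |25*5 - 7*17|/(17*5) = 6/85.
Cross-multiplying, 1*85 = 85 < 204 = 6*34, so 1/34 is smaller: the convergent 3/2 is closer to x than 7/5.

3/2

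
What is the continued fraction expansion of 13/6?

[2; 6]

Run the Euclidean algorithm on 13 and 6; the successive quotients are the partial quotients a_0, a_1, ... (each step inverts the fractional part left over by the previous one):
  13 = 2*6 + 1, so a_0 = 2.
  6 = 6*1 + 0, so a_1 = 6.
The remainder reaches 0 after 2 divisions, so the expansion has 2 partial quotients, read off in order.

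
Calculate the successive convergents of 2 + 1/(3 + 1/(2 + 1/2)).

2/1, 7/3, 16/7, 39/17

Using the convergent recurrence p_i = a_i*p_{i-1} + p_{i-2}, q_i = a_i*q_{i-1} + q_{i-2} with p_{-2}=0, p_{-1}=1, q_{-2}=1, q_{-1}=0:
  i=0: a_0=2, p_0 = 2*1 + 0 = 2, q_0 = 2*0 + 1 = 1.
  i=1: a_1=3, p_1 = 3*2 + 1 = 7, q_1 = 3*1 + 0 = 3.
  i=2: a_2=2, p_2 = 2*7 + 2 = 16, q_2 = 2*3 + 1 = 7.
  i=3: a_3=2, p_3 = 2*16 + 7 = 39, q_3 = 2*7 + 3 = 17.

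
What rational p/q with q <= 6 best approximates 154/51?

Expand x = 154/51 as a continued fraction with the Euclidean algorithm:
  154 = 3*51 + 1, so a_0 = 3.
  51 = 51*1 + 0, so a_1 = 51.
so x = [3; 51].
Convergents (p_i = a_i*p_{i-1} + p_{i-2}, q_i = a_i*q_{i-1} + q_{i-2} with p_{-2}=0, p_{-1}=1, q_{-2}=1, q_{-1}=0), until the denominator exceeds 6:
  i=0: a_0=3, p_0 = 3*1 + 0 = 3, q_0 = 3*0 + 1 = 1.
  i=1: a_1=51, p_1 = 51*3 + 1 = 154, q_1 = 51*1 + 0 = 51.
q_1 = 51 > 6, so the last convergent with denominator <= 6 is p_0/q_0 = 3/1.
The closest fraction with denominator <= 6 is either p_0/q_0 or the intermediate fraction (k*p_0 + p_{-1})/(k*q_0 + q_{-1}) with the largest k >= 1 whose denominator stays <= 6; these approach x as k grows, and every other convergent or intermediate fraction in range is farther away.
Largest k: floor((6 - q_{-1})/q_0) = floor((6 - 0)/1) = 6 (using the seeds p_{-1} = 1, q_{-1} = 0).
That gives (6*3 + 1)/(6*1 + 0) = 19/6.
Compare the errors: |x - 3/1| = |154*1 - 3*51|/(51*1) = 1/51, and |x - 19/6| = |154*6 - 19*51|/(51*6) = 45/306.
Cross-multiplying, 1*306 = 306 < 2295 = 45*51, so 1/51 is smaller: the convergent 3/1 is closer to x than 19/6.

3/1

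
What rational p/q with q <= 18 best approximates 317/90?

Expand x = 317/90 as a continued fraction with the Euclidean algorithm:
  317 = 3*90 + 47, so a_0 = 3.
  90 = 1*47 + 43, so a_1 = 1.
  47 = 1*43 + 4, so a_2 = 1.
  43 = 10*4 + 3, so a_3 = 10.
  4 = 1*3 + 1, so a_4 = 1.
  3 = 3*1 + 0, so a_5 = 3.
so x = [3; 1, 1, 10, 1, 3].
Convergents (p_i = a_i*p_{i-1} + p_{i-2}, q_i = a_i*q_{i-1} + q_{i-2} with p_{-2}=0, p_{-1}=1, q_{-2}=1, q_{-1}=0), until the denominator exceeds 18:
  i=0: a_0=3, p_0 = 3*1 + 0 = 3, q_0 = 3*0 + 1 = 1.
  i=1: a_1=1, p_1 = 1*3 + 1 = 4, q_1 = 1*1 + 0 = 1.
  i=2: a_2=1, p_2 = 1*4 + 3 = 7, q_2 = 1*1 + 1 = 2.
  i=3: a_3=10, p_3 = 10*7 + 4 = 74, q_3 = 10*2 + 1 = 21.
q_3 = 21 > 18, so the last convergent with denominator <= 18 is p_2/q_2 = 7/2.
The closest fraction with denominator <= 18 is either p_2/q_2 or the intermediate fraction (k*p_2 + p_1)/(k*q_2 + q_1) with the largest k >= 1 whose denominator stays <= 18; these approach x as k grows, and every other convergent or intermediate fraction in range is farther away.
Largest k: floor((18 - q_1)/q_2) = floor((18 - 1)/2) = 8.
That gives (8*7 + 4)/(8*2 + 1) = 60/17.
Compare the errors: |x - 7/2| = |317*2 - 7*90|/(90*2) = 4/180, and |x - 60/17| = |317*17 - 60*90|/(90*17) = 11/1530.
Cross-multiplying, 11*180 = 1980 < 6120 = 4*1530, so 11/1530 is smaller: the intermediate fraction 60/17 is closer to x than 7/2.

60/17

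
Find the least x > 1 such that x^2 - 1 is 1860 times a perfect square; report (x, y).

(x, y) = (15871, 368)

First expand sqrt(1860) as a continued fraction. With x_i = (sqrt(1860) + m_i)/d_i and (m_0, d_0) = (0, 1): a_0 = floor(sqrt(1860)) = 43, since 43^2 = 1849 <= 1860 < 1936 = 44^2.
Iterate m_{i+1} = d_i*a_i - m_i, d_{i+1} = (1860 - m_{i+1}^2)/d_i, a_{i+1} = floor((a_0 + m_{i+1})/d_{i+1}):
  m_1 = 1*43 - 0 = 43, d_1 = (1860 - 43^2)/1 = 11/1 = 11, a_1 = floor((43 + 43)/11) = 7.
  m_2 = 11*7 - 43 = 34, d_2 = (1860 - 34^2)/11 = 704/11 = 64, a_2 = floor((43 + 34)/64) = 1.
  m_3 = 64*1 - 34 = 30, d_3 = (1860 - 30^2)/64 = 960/64 = 15, a_3 = floor((43 + 30)/15) = 4.
  m_4 = 15*4 - 30 = 30, d_4 = (1860 - 30^2)/15 = 960/15 = 64, a_4 = floor((43 + 30)/64) = 1.
  m_5 = 64*1 - 30 = 34, d_5 = (1860 - 34^2)/64 = 704/64 = 11, a_5 = floor((43 + 34)/11) = 7.
  m_6 = 11*7 - 34 = 43, d_6 = (1860 - 43^2)/11 = 11/11 = 1, a_6 = floor((43 + 43)/1) = 86.
  m_7 = 1*86 - 43 = 43, d_7 = (1860 - 43^2)/1 = 11/1 = 11: (m_7, d_7) = (m_1, d_1) = (43, 11), so from here the quotients repeat a_1, ..., a_6; the period length is 6.
So sqrt(1860) = [43; (7, 1, 4, 1, 7, 86)] with period length k = 6.
k is even, so the fundamental solution of x^2 - 1860y^2 = 1 is (p_{k-1}, q_{k-1}) = (p_5, q_5); compute convergents through index 5.
Convergents (p_i = a_i*p_{i-1} + p_{i-2}, q_i = a_i*q_{i-1} + q_{i-2} with p_{-2}=0, p_{-1}=1, q_{-2}=1, q_{-1}=0):
  i=0: a_0=43, p_0 = 43*1 + 0 = 43, q_0 = 43*0 + 1 = 1.
  i=1: a_1=7, p_1 = 7*43 + 1 = 302, q_1 = 7*1 + 0 = 7.
  i=2: a_2=1, p_2 = 1*302 + 43 = 345, q_2 = 1*7 + 1 = 8.
  i=3: a_3=4, p_3 = 4*345 + 302 = 1682, q_3 = 4*8 + 7 = 39.
  i=4: a_4=1, p_4 = 1*1682 + 345 = 2027, q_4 = 1*39 + 8 = 47.
  i=5: a_5=7, p_5 = 7*2027 + 1682 = 15871, q_5 = 7*47 + 39 = 368.
Check: 15871^2 - 1860*368^2 = 251888641 - 251888640 = 1, so (x, y) = (15871, 368) solves the equation, and by the theorem it is the least positive solution.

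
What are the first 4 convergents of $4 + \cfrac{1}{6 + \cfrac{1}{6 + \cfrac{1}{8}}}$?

Using the convergent recurrence p_i = a_i*p_{i-1} + p_{i-2}, q_i = a_i*q_{i-1} + q_{i-2} with p_{-2}=0, p_{-1}=1, q_{-2}=1, q_{-1}=0:
  i=0: a_0=4, p_0 = 4*1 + 0 = 4, q_0 = 4*0 + 1 = 1.
  i=1: a_1=6, p_1 = 6*4 + 1 = 25, q_1 = 6*1 + 0 = 6.
  i=2: a_2=6, p_2 = 6*25 + 4 = 154, q_2 = 6*6 + 1 = 37.
  i=3: a_3=8, p_3 = 8*154 + 25 = 1257, q_3 = 8*37 + 6 = 302.

4/1, 25/6, 154/37, 1257/302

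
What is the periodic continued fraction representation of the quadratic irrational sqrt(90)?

Write x_i = (sqrt(90) + m_i)/d_i with (m_0, d_0) = (0, 1). a_0 = floor(sqrt(90)) = 9, since 9^2 = 81 <= 90 < 100 = 10^2.
Iterate m_{i+1} = d_i*a_i - m_i, d_{i+1} = (90 - m_{i+1}^2)/d_i, a_{i+1} = floor((a_0 + m_{i+1})/d_{i+1}):
  m_1 = 1*9 - 0 = 9, d_1 = (90 - 9^2)/1 = 9/1 = 9, a_1 = floor((9 + 9)/9) = 2.
  m_2 = 9*2 - 9 = 9, d_2 = (90 - 9^2)/9 = 9/9 = 1, a_2 = floor((9 + 9)/1) = 18.
  m_3 = 1*18 - 9 = 9, d_3 = (90 - 9^2)/1 = 9/1 = 9: (m_3, d_3) = (m_1, d_1) = (9, 9), so from here the quotients repeat a_1, a_2; the period length is 2.
Hence the expansion of sqrt(90) is a_0 = 9 followed by the repeating block 2, 18 (period 2).

[9; (2, 18)]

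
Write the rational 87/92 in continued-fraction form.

Run the Euclidean algorithm on 87 and 92; the successive quotients are the partial quotients a_0, a_1, ... (each step inverts the fractional part left over by the previous one):
  87 = 0*92 + 87, so a_0 = 0.
  92 = 1*87 + 5, so a_1 = 1.
  87 = 17*5 + 2, so a_2 = 17.
  5 = 2*2 + 1, so a_3 = 2.
  2 = 2*1 + 0, so a_4 = 2.
The remainder reaches 0 after 5 divisions, so the expansion has 5 partial quotients, read off in order.

[0; 1, 17, 2, 2]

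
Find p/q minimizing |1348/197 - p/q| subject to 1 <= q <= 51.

349/51

Expand x = 1348/197 as a continued fraction with the Euclidean algorithm:
  1348 = 6*197 + 166, so a_0 = 6.
  197 = 1*166 + 31, so a_1 = 1.
  166 = 5*31 + 11, so a_2 = 5.
  31 = 2*11 + 9, so a_3 = 2.
  11 = 1*9 + 2, so a_4 = 1.
  9 = 4*2 + 1, so a_5 = 4.
  2 = 2*1 + 0, so a_6 = 2.
so x = [6; 1, 5, 2, 1, 4, 2].
Convergents (p_i = a_i*p_{i-1} + p_{i-2}, q_i = a_i*q_{i-1} + q_{i-2} with p_{-2}=0, p_{-1}=1, q_{-2}=1, q_{-1}=0), until the denominator exceeds 51:
  i=0: a_0=6, p_0 = 6*1 + 0 = 6, q_0 = 6*0 + 1 = 1.
  i=1: a_1=1, p_1 = 1*6 + 1 = 7, q_1 = 1*1 + 0 = 1.
  i=2: a_2=5, p_2 = 5*7 + 6 = 41, q_2 = 5*1 + 1 = 6.
  i=3: a_3=2, p_3 = 2*41 + 7 = 89, q_3 = 2*6 + 1 = 13.
  i=4: a_4=1, p_4 = 1*89 + 41 = 130, q_4 = 1*13 + 6 = 19.
  i=5: a_5=4, p_5 = 4*130 + 89 = 609, q_5 = 4*19 + 13 = 89.
q_5 = 89 > 51, so the last convergent with denominator <= 51 is p_4/q_4 = 130/19.
The closest fraction with denominator <= 51 is either p_4/q_4 or the intermediate fraction (k*p_4 + p_3)/(k*q_4 + q_3) with the largest k >= 1 whose denominator stays <= 51; these approach x as k grows, and every other convergent or intermediate fraction in range is farther away.
Largest k: floor((51 - q_3)/q_4) = floor((51 - 13)/19) = 2.
That gives (2*130 + 89)/(2*19 + 13) = 349/51.
Compare the errors: |x - 130/19| = |1348*19 - 130*197|/(197*19) = 2/3743, and |x - 349/51| = |1348*51 - 349*197|/(197*51) = 5/10047.
Cross-multiplying, 5*3743 = 18715 < 20094 = 2*10047, so 5/10047 is smaller: the intermediate fraction 349/51 is closer to x than 130/19.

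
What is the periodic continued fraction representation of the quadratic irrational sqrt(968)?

Write x_i = (sqrt(968) + m_i)/d_i with (m_0, d_0) = (0, 1). a_0 = floor(sqrt(968)) = 31, since 31^2 = 961 <= 968 < 1024 = 32^2.
Iterate m_{i+1} = d_i*a_i - m_i, d_{i+1} = (968 - m_{i+1}^2)/d_i, a_{i+1} = floor((a_0 + m_{i+1})/d_{i+1}):
  m_1 = 1*31 - 0 = 31, d_1 = (968 - 31^2)/1 = 7/1 = 7, a_1 = floor((31 + 31)/7) = 8.
  m_2 = 7*8 - 31 = 25, d_2 = (968 - 25^2)/7 = 343/7 = 49, a_2 = floor((31 + 25)/49) = 1.
  m_3 = 49*1 - 25 = 24, d_3 = (968 - 24^2)/49 = 392/49 = 8, a_3 = floor((31 + 24)/8) = 6.
  m_4 = 8*6 - 24 = 24, d_4 = (968 - 24^2)/8 = 392/8 = 49, a_4 = floor((31 + 24)/49) = 1.
  m_5 = 49*1 - 24 = 25, d_5 = (968 - 25^2)/49 = 343/49 = 7, a_5 = floor((31 + 25)/7) = 8.
  m_6 = 7*8 - 25 = 31, d_6 = (968 - 31^2)/7 = 7/7 = 1, a_6 = floor((31 + 31)/1) = 62.
  m_7 = 1*62 - 31 = 31, d_7 = (968 - 31^2)/1 = 7/1 = 7: (m_7, d_7) = (m_1, d_1) = (31, 7), so from here the quotients repeat a_1, ..., a_6; the period length is 6.
Hence the expansion of sqrt(968) is a_0 = 31 followed by the repeating block 8, 1, 6, 1, 8, 62 (period 6).

[31; (8, 1, 6, 1, 8, 62)]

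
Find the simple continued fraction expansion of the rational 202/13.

[15; 1, 1, 6]

Run the Euclidean algorithm on 202 and 13; the successive quotients are the partial quotients a_0, a_1, ... (each step inverts the fractional part left over by the previous one):
  202 = 15*13 + 7, so a_0 = 15.
  13 = 1*7 + 6, so a_1 = 1.
  7 = 1*6 + 1, so a_2 = 1.
  6 = 6*1 + 0, so a_3 = 6.
The remainder reaches 0 after 4 divisions, so the expansion has 4 partial quotients, read off in order.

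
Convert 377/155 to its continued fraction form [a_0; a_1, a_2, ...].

[2; 2, 3, 5, 4]

Run the Euclidean algorithm on 377 and 155; the successive quotients are the partial quotients a_0, a_1, ... (each step inverts the fractional part left over by the previous one):
  377 = 2*155 + 67, so a_0 = 2.
  155 = 2*67 + 21, so a_1 = 2.
  67 = 3*21 + 4, so a_2 = 3.
  21 = 5*4 + 1, so a_3 = 5.
  4 = 4*1 + 0, so a_4 = 4.
The remainder reaches 0 after 5 divisions, so the expansion has 5 partial quotients, read off in order.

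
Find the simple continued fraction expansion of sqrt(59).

[7; (1, 2, 7, 2, 1, 14)]

Write x_i = (sqrt(59) + m_i)/d_i with (m_0, d_0) = (0, 1). a_0 = floor(sqrt(59)) = 7, since 7^2 = 49 <= 59 < 64 = 8^2.
Iterate m_{i+1} = d_i*a_i - m_i, d_{i+1} = (59 - m_{i+1}^2)/d_i, a_{i+1} = floor((a_0 + m_{i+1})/d_{i+1}):
  m_1 = 1*7 - 0 = 7, d_1 = (59 - 7^2)/1 = 10/1 = 10, a_1 = floor((7 + 7)/10) = 1.
  m_2 = 10*1 - 7 = 3, d_2 = (59 - 3^2)/10 = 50/10 = 5, a_2 = floor((7 + 3)/5) = 2.
  m_3 = 5*2 - 3 = 7, d_3 = (59 - 7^2)/5 = 10/5 = 2, a_3 = floor((7 + 7)/2) = 7.
  m_4 = 2*7 - 7 = 7, d_4 = (59 - 7^2)/2 = 10/2 = 5, a_4 = floor((7 + 7)/5) = 2.
  m_5 = 5*2 - 7 = 3, d_5 = (59 - 3^2)/5 = 50/5 = 10, a_5 = floor((7 + 3)/10) = 1.
  m_6 = 10*1 - 3 = 7, d_6 = (59 - 7^2)/10 = 10/10 = 1, a_6 = floor((7 + 7)/1) = 14.
  m_7 = 1*14 - 7 = 7, d_7 = (59 - 7^2)/1 = 10/1 = 10: (m_7, d_7) = (m_1, d_1) = (7, 10), so from here the quotients repeat a_1, ..., a_6; the period length is 6.
Hence the expansion of sqrt(59) is a_0 = 7 followed by the repeating block 1, 2, 7, 2, 1, 14 (period 6).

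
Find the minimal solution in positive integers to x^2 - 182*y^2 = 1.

(x, y) = (27, 2)

First expand sqrt(182) as a continued fraction. With x_i = (sqrt(182) + m_i)/d_i and (m_0, d_0) = (0, 1): a_0 = floor(sqrt(182)) = 13, since 13^2 = 169 <= 182 < 196 = 14^2.
Iterate m_{i+1} = d_i*a_i - m_i, d_{i+1} = (182 - m_{i+1}^2)/d_i, a_{i+1} = floor((a_0 + m_{i+1})/d_{i+1}):
  m_1 = 1*13 - 0 = 13, d_1 = (182 - 13^2)/1 = 13/1 = 13, a_1 = floor((13 + 13)/13) = 2.
  m_2 = 13*2 - 13 = 13, d_2 = (182 - 13^2)/13 = 13/13 = 1, a_2 = floor((13 + 13)/1) = 26.
  m_3 = 1*26 - 13 = 13, d_3 = (182 - 13^2)/1 = 13/1 = 13: (m_3, d_3) = (m_1, d_1) = (13, 13), so from here the quotients repeat a_1, a_2; the period length is 2.
So sqrt(182) = [13; (2, 26)] with period length k = 2.
k is even, so the fundamental solution of x^2 - 182y^2 = 1 is (p_{k-1}, q_{k-1}) = (p_1, q_1); compute convergents through index 1.
Convergents (p_i = a_i*p_{i-1} + p_{i-2}, q_i = a_i*q_{i-1} + q_{i-2} with p_{-2}=0, p_{-1}=1, q_{-2}=1, q_{-1}=0):
  i=0: a_0=13, p_0 = 13*1 + 0 = 13, q_0 = 13*0 + 1 = 1.
  i=1: a_1=2, p_1 = 2*13 + 1 = 27, q_1 = 2*1 + 0 = 2.
Check: 27^2 - 182*2^2 = 729 - 728 = 1, so (x, y) = (27, 2) solves the equation, and by the theorem it is the least positive solution.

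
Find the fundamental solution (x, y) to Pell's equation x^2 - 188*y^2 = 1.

First expand sqrt(188) as a continued fraction. With x_i = (sqrt(188) + m_i)/d_i and (m_0, d_0) = (0, 1): a_0 = floor(sqrt(188)) = 13, since 13^2 = 169 <= 188 < 196 = 14^2.
Iterate m_{i+1} = d_i*a_i - m_i, d_{i+1} = (188 - m_{i+1}^2)/d_i, a_{i+1} = floor((a_0 + m_{i+1})/d_{i+1}):
  m_1 = 1*13 - 0 = 13, d_1 = (188 - 13^2)/1 = 19/1 = 19, a_1 = floor((13 + 13)/19) = 1.
  m_2 = 19*1 - 13 = 6, d_2 = (188 - 6^2)/19 = 152/19 = 8, a_2 = floor((13 + 6)/8) = 2.
  m_3 = 8*2 - 6 = 10, d_3 = (188 - 10^2)/8 = 88/8 = 11, a_3 = floor((13 + 10)/11) = 2.
  m_4 = 11*2 - 10 = 12, d_4 = (188 - 12^2)/11 = 44/11 = 4, a_4 = floor((13 + 12)/4) = 6.
  m_5 = 4*6 - 12 = 12, d_5 = (188 - 12^2)/4 = 44/4 = 11, a_5 = floor((13 + 12)/11) = 2.
  m_6 = 11*2 - 12 = 10, d_6 = (188 - 10^2)/11 = 88/11 = 8, a_6 = floor((13 + 10)/8) = 2.
  m_7 = 8*2 - 10 = 6, d_7 = (188 - 6^2)/8 = 152/8 = 19, a_7 = floor((13 + 6)/19) = 1.
  m_8 = 19*1 - 6 = 13, d_8 = (188 - 13^2)/19 = 19/19 = 1, a_8 = floor((13 + 13)/1) = 26.
  m_9 = 1*26 - 13 = 13, d_9 = (188 - 13^2)/1 = 19/1 = 19: (m_9, d_9) = (m_1, d_1) = (13, 19), so from here the quotients repeat a_1, ..., a_8; the period length is 8.
So sqrt(188) = [13; (1, 2, 2, 6, 2, 2, 1, 26)] with period length k = 8.
k is even, so the fundamental solution of x^2 - 188y^2 = 1 is (p_{k-1}, q_{k-1}) = (p_7, q_7); compute convergents through index 7.
Convergents (p_i = a_i*p_{i-1} + p_{i-2}, q_i = a_i*q_{i-1} + q_{i-2} with p_{-2}=0, p_{-1}=1, q_{-2}=1, q_{-1}=0):
  i=0: a_0=13, p_0 = 13*1 + 0 = 13, q_0 = 13*0 + 1 = 1.
  i=1: a_1=1, p_1 = 1*13 + 1 = 14, q_1 = 1*1 + 0 = 1.
  i=2: a_2=2, p_2 = 2*14 + 13 = 41, q_2 = 2*1 + 1 = 3.
  i=3: a_3=2, p_3 = 2*41 + 14 = 96, q_3 = 2*3 + 1 = 7.
  i=4: a_4=6, p_4 = 6*96 + 41 = 617, q_4 = 6*7 + 3 = 45.
  i=5: a_5=2, p_5 = 2*617 + 96 = 1330, q_5 = 2*45 + 7 = 97.
  i=6: a_6=2, p_6 = 2*1330 + 617 = 3277, q_6 = 2*97 + 45 = 239.
  i=7: a_7=1, p_7 = 1*3277 + 1330 = 4607, q_7 = 1*239 + 97 = 336.
Check: 4607^2 - 188*336^2 = 21224449 - 21224448 = 1, so (x, y) = (4607, 336) solves the equation, and by the theorem it is the least positive solution.

(x, y) = (4607, 336)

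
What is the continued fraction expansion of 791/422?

[1; 1, 6, 1, 25, 2]

Run the Euclidean algorithm on 791 and 422; the successive quotients are the partial quotients a_0, a_1, ... (each step inverts the fractional part left over by the previous one):
  791 = 1*422 + 369, so a_0 = 1.
  422 = 1*369 + 53, so a_1 = 1.
  369 = 6*53 + 51, so a_2 = 6.
  53 = 1*51 + 2, so a_3 = 1.
  51 = 25*2 + 1, so a_4 = 25.
  2 = 2*1 + 0, so a_5 = 2.
The remainder reaches 0 after 6 divisions, so the expansion has 6 partial quotients, read off in order.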